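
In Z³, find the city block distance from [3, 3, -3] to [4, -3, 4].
14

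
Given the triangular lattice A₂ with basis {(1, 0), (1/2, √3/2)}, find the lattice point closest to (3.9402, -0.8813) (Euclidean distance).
(3.5, -0.866)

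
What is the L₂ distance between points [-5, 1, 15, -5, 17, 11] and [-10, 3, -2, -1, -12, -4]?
37.4166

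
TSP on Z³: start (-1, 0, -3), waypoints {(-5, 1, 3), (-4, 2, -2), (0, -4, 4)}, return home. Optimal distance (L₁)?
36
(one optimal route: (-1, 0, -3) → (-4, 2, -2) → (-5, 1, 3) → (0, -4, 4) → (-1, 0, -3))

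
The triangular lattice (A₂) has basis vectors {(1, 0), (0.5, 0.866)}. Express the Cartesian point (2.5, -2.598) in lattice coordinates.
4b₁ - 3b₂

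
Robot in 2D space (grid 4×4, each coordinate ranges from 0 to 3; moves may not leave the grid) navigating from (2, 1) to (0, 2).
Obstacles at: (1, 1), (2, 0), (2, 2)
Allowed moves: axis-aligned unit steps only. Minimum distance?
7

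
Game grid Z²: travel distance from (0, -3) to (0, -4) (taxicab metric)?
1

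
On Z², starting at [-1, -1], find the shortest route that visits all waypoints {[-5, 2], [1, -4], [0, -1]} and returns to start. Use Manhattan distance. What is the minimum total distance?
24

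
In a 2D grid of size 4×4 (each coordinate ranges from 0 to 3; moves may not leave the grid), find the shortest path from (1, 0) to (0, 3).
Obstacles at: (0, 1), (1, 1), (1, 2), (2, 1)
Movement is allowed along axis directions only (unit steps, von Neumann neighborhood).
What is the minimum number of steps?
8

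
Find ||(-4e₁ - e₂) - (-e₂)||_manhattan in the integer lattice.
4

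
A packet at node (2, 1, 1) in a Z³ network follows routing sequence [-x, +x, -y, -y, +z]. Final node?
(2, -1, 2)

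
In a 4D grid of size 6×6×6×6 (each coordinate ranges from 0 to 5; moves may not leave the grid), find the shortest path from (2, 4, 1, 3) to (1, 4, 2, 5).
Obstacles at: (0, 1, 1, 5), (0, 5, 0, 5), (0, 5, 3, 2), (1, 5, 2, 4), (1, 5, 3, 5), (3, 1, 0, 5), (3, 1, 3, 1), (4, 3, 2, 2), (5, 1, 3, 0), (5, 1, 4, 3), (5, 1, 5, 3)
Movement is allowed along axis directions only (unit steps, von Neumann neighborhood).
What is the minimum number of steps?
4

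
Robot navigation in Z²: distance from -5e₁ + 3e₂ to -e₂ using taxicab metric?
9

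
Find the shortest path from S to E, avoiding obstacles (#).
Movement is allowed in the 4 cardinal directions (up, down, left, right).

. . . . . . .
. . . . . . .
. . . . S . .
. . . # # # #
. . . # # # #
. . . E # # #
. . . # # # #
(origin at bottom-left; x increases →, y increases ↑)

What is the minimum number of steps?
6
(one shortest path: (4, 4) → (3, 4) → (2, 4) → (2, 3) → (2, 2) → (2, 1) → (3, 1))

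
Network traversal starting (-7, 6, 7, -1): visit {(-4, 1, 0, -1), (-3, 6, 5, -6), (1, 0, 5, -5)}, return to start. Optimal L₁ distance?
52
(one optimal route: (-7, 6, 7, -1) → (-4, 1, 0, -1) → (1, 0, 5, -5) → (-3, 6, 5, -6) → (-7, 6, 7, -1))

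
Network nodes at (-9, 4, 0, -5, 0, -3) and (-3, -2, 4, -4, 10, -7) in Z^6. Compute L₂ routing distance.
14.3178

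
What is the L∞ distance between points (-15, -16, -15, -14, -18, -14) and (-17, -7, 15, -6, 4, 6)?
30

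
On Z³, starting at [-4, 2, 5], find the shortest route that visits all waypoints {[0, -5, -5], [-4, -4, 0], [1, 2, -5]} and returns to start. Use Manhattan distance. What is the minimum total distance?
44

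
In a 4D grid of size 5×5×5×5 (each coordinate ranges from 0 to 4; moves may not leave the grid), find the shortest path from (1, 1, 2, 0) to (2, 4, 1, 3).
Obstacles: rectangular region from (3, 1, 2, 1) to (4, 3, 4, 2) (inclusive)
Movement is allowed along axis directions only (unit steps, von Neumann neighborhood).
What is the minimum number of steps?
8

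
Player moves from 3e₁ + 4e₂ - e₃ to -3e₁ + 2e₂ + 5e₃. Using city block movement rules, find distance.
14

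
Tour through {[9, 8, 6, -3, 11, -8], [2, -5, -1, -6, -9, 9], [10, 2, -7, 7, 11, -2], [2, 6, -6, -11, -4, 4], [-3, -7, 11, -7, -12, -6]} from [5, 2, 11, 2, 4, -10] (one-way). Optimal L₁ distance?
186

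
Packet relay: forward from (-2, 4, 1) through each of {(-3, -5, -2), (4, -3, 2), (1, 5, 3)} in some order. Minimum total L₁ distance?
31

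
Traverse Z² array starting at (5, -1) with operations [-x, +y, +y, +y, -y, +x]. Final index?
(5, 1)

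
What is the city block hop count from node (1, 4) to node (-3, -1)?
9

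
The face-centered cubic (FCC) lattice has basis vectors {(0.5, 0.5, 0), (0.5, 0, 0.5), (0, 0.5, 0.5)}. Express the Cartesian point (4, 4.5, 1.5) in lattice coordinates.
7b₁ + b₂ + 2b₃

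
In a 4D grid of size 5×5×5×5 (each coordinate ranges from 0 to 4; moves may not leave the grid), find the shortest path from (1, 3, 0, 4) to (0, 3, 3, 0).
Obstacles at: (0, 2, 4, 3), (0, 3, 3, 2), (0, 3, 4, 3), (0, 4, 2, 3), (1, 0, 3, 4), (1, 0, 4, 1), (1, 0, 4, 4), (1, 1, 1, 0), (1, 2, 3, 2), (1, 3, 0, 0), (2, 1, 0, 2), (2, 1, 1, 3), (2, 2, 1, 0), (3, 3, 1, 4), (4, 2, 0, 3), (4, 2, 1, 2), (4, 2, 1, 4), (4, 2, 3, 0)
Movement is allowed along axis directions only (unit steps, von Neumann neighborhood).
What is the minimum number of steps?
8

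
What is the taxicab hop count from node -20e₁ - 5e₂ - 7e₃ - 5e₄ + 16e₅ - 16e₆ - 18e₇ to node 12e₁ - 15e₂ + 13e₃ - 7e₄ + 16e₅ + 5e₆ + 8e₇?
111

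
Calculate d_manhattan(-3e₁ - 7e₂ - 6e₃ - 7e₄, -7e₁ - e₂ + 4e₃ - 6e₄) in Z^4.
21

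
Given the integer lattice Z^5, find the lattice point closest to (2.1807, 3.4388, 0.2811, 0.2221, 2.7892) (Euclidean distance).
(2, 3, 0, 0, 3)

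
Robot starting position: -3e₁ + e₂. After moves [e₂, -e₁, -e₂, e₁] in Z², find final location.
(-3, 1)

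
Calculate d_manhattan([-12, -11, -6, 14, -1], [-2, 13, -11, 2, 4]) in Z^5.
56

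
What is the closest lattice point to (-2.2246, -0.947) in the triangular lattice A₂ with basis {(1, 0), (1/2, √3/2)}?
(-2.5, -0.866)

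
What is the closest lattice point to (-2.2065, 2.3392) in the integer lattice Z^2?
(-2, 2)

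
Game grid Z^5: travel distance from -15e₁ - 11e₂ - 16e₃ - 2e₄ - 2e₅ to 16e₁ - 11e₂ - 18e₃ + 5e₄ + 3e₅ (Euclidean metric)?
32.2335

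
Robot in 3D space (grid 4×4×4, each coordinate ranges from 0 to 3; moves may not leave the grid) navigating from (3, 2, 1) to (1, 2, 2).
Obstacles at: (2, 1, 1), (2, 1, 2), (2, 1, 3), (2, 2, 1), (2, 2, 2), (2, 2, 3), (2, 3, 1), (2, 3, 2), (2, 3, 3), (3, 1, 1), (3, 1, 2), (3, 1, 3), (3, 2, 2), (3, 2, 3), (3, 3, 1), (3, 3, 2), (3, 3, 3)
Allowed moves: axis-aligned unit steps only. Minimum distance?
5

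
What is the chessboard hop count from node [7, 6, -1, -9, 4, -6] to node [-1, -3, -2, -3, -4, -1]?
9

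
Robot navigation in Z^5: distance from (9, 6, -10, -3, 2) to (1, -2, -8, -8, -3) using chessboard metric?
8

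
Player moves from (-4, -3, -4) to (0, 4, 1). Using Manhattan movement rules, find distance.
16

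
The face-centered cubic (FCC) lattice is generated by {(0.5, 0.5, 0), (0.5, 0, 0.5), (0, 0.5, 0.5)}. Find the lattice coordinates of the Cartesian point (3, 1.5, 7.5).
-3b₁ + 9b₂ + 6b₃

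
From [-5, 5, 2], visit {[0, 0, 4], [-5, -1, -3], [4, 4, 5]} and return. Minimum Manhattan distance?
46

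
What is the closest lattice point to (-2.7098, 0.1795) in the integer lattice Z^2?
(-3, 0)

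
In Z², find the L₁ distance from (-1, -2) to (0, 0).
3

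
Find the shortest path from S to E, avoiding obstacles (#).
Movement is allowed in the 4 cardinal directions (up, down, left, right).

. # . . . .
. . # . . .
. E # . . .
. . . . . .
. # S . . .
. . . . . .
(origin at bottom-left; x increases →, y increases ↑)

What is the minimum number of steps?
3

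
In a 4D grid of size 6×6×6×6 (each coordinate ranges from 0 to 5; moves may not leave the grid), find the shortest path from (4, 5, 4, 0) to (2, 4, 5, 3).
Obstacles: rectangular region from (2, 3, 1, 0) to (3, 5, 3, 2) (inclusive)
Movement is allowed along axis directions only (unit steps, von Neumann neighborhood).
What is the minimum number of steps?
7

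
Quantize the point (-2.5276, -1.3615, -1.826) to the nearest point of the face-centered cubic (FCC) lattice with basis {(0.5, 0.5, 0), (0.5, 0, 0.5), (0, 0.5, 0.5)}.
(-2.5, -1.5, -2)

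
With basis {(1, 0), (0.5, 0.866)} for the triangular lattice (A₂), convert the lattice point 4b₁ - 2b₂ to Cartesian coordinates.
(3, -1.732)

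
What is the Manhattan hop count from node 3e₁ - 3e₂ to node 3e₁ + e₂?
4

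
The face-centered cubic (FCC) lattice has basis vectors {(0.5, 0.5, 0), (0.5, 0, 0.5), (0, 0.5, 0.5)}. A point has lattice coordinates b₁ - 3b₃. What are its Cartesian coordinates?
(0.5, -1, -1.5)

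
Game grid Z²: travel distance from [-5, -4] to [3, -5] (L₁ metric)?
9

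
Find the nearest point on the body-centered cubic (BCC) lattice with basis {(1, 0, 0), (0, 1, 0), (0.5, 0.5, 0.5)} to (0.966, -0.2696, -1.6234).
(1, 0, -2)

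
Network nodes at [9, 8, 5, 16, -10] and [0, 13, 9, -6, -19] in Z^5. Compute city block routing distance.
49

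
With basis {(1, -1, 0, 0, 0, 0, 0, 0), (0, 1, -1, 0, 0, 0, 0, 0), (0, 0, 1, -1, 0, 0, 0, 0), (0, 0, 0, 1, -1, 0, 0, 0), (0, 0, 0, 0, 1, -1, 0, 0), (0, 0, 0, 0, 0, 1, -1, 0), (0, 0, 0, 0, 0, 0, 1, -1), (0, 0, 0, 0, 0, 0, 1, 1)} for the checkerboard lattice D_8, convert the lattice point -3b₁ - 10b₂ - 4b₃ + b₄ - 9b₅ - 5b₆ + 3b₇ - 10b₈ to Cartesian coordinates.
(-3, -7, 6, 5, -10, 4, -2, -13)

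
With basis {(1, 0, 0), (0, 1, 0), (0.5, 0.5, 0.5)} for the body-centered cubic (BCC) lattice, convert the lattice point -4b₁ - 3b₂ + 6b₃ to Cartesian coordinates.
(-1, 0, 3)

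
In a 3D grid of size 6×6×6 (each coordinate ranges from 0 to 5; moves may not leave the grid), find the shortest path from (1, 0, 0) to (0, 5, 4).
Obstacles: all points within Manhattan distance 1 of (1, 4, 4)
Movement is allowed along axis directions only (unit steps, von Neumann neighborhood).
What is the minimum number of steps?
10
(one shortest path: (1, 0, 0) → (0, 0, 0) → (0, 1, 0) → (0, 2, 0) → (0, 3, 0) → (0, 4, 0) → (0, 5, 0) → (0, 5, 1) → (0, 5, 2) → (0, 5, 3) → (0, 5, 4))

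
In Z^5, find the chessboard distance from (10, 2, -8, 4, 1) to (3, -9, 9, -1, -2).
17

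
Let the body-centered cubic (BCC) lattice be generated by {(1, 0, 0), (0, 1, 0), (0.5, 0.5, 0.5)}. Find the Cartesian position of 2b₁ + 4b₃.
(4, 2, 2)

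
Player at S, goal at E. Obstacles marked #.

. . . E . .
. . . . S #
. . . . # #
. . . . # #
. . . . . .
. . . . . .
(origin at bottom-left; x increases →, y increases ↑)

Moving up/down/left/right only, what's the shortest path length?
2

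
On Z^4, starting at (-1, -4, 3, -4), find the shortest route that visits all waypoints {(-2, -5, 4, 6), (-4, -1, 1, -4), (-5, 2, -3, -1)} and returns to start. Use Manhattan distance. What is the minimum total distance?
56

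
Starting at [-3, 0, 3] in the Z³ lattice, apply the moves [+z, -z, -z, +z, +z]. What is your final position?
(-3, 0, 4)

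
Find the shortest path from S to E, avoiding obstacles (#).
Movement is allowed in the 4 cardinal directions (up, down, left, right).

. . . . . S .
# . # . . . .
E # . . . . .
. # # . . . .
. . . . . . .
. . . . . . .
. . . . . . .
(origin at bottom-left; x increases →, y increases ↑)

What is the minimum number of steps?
11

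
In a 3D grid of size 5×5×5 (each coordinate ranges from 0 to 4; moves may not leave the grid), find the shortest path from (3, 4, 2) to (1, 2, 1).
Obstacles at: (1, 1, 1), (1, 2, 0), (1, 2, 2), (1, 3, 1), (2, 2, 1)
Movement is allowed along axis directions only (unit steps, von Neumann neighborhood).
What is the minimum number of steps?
7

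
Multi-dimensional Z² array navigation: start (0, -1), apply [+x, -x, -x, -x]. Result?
(-2, -1)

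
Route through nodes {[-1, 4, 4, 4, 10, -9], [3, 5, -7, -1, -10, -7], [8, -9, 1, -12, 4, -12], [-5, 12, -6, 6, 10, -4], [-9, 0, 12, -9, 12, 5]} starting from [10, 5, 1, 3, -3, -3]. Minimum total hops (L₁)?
219
(one optimal route: (10, 5, 1, 3, -3, -3) → (3, 5, -7, -1, -10, -7) → (-5, 12, -6, 6, 10, -4) → (-1, 4, 4, 4, 10, -9) → (-9, 0, 12, -9, 12, 5) → (8, -9, 1, -12, 4, -12))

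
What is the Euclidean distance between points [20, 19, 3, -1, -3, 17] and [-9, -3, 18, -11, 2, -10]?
49.0306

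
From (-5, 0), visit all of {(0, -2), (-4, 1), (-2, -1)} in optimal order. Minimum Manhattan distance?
9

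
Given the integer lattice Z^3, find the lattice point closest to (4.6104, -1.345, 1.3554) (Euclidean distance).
(5, -1, 1)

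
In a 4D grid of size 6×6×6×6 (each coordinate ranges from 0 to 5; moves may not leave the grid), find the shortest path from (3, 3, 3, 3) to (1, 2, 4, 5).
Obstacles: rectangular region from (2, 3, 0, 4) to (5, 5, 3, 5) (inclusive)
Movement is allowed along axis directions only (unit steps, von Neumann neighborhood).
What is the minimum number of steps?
6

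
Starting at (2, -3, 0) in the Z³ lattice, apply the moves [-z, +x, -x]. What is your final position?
(2, -3, -1)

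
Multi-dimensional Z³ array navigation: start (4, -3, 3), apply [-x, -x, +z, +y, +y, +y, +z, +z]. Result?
(2, 0, 6)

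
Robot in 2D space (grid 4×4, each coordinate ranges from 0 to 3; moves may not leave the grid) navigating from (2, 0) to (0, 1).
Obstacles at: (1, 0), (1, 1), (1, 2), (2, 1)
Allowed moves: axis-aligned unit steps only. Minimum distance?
9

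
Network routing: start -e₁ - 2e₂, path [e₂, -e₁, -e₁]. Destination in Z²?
(-3, -1)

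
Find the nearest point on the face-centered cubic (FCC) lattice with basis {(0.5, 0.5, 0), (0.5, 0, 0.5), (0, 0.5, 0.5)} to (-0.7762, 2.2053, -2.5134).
(-0.5, 2, -2.5)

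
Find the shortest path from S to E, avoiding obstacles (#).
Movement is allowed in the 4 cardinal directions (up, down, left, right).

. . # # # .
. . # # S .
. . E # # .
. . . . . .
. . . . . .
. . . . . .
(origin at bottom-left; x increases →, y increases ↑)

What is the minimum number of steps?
7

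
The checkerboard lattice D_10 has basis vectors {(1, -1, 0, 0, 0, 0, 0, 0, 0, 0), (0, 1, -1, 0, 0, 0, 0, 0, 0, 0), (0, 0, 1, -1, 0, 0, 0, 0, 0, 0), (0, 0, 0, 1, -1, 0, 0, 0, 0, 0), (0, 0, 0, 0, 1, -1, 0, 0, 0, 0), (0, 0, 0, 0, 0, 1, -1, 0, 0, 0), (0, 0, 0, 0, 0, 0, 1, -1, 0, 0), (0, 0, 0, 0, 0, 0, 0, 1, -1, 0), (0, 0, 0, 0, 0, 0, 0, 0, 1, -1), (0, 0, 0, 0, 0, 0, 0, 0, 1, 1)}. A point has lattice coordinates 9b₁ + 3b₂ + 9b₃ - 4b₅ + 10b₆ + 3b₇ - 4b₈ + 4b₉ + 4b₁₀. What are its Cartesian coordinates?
(9, -6, 6, -9, -4, 14, -7, -7, 12, 0)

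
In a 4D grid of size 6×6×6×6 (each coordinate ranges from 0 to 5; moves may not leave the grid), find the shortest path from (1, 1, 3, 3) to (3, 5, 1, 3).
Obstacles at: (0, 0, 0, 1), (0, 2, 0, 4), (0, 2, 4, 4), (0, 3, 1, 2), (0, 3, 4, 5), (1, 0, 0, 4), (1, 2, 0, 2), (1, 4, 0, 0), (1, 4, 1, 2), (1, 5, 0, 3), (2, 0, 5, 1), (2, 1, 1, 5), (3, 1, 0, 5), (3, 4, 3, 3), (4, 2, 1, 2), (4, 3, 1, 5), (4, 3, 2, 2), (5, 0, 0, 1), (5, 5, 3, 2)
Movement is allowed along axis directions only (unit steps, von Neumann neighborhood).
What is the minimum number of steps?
8
(one shortest path: (1, 1, 3, 3) → (2, 1, 3, 3) → (3, 1, 3, 3) → (3, 2, 3, 3) → (3, 3, 3, 3) → (3, 3, 2, 3) → (3, 4, 2, 3) → (3, 5, 2, 3) → (3, 5, 1, 3))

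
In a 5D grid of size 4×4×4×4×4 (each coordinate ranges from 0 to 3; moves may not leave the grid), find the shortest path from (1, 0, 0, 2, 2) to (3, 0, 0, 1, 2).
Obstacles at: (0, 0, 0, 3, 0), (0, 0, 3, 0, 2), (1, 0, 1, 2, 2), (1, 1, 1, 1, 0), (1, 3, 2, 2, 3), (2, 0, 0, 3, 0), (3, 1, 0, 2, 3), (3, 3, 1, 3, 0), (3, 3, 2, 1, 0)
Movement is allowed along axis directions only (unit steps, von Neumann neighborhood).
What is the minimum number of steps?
3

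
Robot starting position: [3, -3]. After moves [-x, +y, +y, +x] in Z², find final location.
(3, -1)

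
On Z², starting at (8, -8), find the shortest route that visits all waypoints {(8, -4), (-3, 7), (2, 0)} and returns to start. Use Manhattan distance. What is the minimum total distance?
52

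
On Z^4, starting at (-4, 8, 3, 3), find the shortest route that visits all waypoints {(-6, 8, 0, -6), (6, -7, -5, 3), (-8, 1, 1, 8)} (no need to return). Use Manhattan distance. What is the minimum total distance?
71
(one optimal route: (-4, 8, 3, 3) → (-6, 8, 0, -6) → (-8, 1, 1, 8) → (6, -7, -5, 3))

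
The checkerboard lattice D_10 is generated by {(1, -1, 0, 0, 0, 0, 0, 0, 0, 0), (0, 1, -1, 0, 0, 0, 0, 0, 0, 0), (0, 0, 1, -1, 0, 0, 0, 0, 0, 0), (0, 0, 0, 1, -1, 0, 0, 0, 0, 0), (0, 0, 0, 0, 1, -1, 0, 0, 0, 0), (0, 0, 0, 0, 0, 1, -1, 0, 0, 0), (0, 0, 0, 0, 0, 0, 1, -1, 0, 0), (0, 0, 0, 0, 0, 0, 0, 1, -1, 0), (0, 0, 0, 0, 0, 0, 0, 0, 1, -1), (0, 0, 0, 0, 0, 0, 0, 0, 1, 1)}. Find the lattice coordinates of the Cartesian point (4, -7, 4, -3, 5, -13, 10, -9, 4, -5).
4b₁ - 3b₂ + b₃ - 2b₄ + 3b₅ - 10b₆ - 9b₈ - 5b₁₀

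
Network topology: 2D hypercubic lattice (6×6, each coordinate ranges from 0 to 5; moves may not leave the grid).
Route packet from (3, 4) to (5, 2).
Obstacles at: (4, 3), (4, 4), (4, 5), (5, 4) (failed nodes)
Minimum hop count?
4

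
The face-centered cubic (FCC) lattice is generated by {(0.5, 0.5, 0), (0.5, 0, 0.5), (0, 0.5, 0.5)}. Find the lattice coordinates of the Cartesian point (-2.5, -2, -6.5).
2b₁ - 7b₂ - 6b₃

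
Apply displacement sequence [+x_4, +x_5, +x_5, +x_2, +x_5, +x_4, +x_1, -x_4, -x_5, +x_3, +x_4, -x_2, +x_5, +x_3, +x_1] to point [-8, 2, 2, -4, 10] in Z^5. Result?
(-6, 2, 4, -2, 13)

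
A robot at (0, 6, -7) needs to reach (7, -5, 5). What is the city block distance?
30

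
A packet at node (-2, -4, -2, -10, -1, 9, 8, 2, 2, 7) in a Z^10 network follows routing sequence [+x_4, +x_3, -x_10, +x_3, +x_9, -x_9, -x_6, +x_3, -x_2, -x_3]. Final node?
(-2, -5, 0, -9, -1, 8, 8, 2, 2, 6)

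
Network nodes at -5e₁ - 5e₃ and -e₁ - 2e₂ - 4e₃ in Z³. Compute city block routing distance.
7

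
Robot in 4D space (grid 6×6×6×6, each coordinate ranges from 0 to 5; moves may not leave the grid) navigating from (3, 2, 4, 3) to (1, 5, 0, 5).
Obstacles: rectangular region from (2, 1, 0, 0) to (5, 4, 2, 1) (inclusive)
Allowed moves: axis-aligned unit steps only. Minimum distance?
11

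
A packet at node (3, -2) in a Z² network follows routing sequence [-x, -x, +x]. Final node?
(2, -2)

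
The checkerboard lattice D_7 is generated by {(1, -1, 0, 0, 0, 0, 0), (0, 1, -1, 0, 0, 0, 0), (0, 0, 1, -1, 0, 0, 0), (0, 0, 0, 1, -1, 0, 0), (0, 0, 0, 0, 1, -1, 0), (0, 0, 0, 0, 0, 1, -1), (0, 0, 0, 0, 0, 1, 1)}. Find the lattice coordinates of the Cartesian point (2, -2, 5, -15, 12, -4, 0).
2b₁ + 5b₃ - 10b₄ + 2b₅ - b₆ - b₇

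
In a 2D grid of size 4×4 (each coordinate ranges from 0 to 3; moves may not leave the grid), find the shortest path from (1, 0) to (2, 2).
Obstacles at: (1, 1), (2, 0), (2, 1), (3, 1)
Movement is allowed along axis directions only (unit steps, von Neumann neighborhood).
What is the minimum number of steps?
5
(one shortest path: (1, 0) → (0, 0) → (0, 1) → (0, 2) → (1, 2) → (2, 2))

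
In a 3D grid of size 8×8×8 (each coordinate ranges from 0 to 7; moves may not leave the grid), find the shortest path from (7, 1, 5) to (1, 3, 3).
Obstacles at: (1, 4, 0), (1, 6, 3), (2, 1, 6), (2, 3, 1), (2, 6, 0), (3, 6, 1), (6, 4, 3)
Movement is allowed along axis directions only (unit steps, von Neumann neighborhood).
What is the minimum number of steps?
10
(one shortest path: (7, 1, 5) → (6, 1, 5) → (5, 1, 5) → (4, 1, 5) → (3, 1, 5) → (2, 1, 5) → (1, 1, 5) → (1, 2, 5) → (1, 3, 5) → (1, 3, 4) → (1, 3, 3))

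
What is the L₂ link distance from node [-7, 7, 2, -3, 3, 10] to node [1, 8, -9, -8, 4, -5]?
20.9045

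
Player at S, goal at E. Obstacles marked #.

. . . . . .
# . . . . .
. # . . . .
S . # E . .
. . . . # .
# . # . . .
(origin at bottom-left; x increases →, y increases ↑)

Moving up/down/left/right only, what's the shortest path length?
5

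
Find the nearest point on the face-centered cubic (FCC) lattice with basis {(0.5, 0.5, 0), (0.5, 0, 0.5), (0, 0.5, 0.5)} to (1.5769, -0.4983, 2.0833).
(1.5, -0.5, 2)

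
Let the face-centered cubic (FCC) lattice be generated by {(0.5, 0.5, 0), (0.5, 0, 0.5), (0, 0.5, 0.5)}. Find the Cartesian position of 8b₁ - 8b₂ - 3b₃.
(0, 2.5, -5.5)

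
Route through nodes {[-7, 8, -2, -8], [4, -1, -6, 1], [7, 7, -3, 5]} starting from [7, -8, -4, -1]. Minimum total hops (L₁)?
61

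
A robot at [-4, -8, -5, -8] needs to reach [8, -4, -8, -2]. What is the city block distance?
25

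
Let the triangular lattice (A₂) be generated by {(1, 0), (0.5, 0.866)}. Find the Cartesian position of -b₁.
(-1, 0)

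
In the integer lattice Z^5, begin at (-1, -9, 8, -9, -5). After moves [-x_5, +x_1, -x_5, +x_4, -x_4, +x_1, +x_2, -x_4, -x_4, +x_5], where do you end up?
(1, -8, 8, -11, -6)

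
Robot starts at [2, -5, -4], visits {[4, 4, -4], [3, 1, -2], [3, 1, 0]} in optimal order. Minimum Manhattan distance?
19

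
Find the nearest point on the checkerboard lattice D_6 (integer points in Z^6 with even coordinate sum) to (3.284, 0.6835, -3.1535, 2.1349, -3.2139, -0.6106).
(3, 1, -3, 2, -3, 0)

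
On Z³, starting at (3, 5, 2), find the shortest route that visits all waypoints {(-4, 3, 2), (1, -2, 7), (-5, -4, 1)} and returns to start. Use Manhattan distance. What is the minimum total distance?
46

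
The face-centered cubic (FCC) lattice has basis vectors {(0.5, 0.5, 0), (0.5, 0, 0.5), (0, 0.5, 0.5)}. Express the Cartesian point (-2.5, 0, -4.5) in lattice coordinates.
2b₁ - 7b₂ - 2b₃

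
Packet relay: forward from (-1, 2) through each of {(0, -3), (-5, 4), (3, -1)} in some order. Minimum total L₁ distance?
23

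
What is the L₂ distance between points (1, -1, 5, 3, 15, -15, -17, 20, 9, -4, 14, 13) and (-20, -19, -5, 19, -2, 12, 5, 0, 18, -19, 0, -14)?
65.2227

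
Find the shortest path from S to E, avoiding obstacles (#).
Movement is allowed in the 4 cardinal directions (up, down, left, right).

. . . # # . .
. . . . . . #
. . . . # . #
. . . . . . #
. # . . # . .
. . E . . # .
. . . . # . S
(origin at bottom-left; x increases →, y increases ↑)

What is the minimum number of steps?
9
(one shortest path: (6, 0) → (6, 1) → (6, 2) → (5, 2) → (5, 3) → (4, 3) → (3, 3) → (2, 3) → (2, 2) → (2, 1))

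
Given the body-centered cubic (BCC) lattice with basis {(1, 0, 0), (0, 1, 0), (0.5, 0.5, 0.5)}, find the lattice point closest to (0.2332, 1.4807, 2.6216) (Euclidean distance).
(0.5, 1.5, 2.5)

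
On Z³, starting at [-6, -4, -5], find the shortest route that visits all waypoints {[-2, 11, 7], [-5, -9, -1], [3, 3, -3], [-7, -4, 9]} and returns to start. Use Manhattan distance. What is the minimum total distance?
90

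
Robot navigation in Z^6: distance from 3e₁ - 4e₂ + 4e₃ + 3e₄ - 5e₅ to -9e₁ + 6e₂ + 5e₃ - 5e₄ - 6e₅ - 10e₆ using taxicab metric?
42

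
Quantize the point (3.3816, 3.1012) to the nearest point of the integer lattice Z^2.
(3, 3)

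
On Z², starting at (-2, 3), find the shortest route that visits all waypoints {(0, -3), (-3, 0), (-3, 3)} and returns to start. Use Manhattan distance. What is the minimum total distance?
18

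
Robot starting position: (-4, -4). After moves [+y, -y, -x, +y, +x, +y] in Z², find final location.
(-4, -2)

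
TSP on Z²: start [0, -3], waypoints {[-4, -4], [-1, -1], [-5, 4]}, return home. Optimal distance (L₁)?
26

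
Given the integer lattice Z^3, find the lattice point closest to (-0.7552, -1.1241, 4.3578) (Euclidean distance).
(-1, -1, 4)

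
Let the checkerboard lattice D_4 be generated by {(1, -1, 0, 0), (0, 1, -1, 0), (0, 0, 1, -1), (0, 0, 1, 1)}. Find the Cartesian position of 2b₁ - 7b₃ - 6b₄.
(2, -2, -13, 1)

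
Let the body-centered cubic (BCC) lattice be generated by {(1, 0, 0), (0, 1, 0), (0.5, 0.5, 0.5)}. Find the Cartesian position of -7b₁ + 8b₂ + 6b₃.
(-4, 11, 3)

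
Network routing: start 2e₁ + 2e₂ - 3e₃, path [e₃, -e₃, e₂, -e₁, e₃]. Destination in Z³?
(1, 3, -2)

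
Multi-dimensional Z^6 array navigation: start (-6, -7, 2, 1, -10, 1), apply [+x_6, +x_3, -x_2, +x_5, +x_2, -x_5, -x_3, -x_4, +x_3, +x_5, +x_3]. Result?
(-6, -7, 4, 0, -9, 2)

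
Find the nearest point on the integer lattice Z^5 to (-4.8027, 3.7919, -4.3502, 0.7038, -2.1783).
(-5, 4, -4, 1, -2)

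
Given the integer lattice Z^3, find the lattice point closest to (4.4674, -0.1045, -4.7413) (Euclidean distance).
(4, 0, -5)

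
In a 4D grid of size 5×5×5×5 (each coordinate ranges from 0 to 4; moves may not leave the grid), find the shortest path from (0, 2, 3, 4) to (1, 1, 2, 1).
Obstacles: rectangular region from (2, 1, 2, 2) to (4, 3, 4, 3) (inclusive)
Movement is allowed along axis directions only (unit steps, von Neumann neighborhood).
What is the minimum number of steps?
6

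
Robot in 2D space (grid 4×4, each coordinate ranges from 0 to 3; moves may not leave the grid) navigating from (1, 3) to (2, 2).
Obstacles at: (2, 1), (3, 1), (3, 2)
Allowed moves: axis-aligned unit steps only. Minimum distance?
2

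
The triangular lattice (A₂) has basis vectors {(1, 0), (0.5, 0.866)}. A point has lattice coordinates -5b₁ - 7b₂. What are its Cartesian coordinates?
(-8.5, -6.062)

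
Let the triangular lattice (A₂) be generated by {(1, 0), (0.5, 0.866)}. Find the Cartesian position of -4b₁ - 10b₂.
(-9, -8.66)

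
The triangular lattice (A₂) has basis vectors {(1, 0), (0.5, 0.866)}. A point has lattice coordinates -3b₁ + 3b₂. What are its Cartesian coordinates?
(-1.5, 2.598)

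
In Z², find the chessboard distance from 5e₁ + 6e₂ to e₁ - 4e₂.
10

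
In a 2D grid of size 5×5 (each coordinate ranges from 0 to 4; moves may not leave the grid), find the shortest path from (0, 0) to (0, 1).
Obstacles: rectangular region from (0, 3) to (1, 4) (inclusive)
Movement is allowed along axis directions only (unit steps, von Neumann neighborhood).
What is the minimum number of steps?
1
(one shortest path: (0, 0) → (0, 1))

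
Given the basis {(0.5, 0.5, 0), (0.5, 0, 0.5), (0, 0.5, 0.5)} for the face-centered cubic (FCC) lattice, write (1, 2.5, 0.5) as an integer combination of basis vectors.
3b₁ - b₂ + 2b₃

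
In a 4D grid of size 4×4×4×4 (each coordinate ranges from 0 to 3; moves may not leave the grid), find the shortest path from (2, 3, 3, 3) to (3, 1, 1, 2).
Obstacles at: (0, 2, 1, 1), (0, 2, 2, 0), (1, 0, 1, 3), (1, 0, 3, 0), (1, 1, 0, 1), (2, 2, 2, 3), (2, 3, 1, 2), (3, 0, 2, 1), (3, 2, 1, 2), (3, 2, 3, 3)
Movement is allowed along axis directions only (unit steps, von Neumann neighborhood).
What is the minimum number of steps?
6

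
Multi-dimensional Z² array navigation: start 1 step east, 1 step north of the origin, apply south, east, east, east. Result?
(4, 0)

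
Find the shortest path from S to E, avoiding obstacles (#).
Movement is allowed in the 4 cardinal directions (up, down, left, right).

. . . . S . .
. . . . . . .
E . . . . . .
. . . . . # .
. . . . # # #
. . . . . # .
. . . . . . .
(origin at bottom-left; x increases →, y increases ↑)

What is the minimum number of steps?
6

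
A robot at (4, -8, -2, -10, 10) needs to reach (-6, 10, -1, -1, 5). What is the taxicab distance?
43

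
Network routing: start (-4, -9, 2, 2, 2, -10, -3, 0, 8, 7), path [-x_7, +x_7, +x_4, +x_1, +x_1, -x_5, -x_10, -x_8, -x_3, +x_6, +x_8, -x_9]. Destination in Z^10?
(-2, -9, 1, 3, 1, -9, -3, 0, 7, 6)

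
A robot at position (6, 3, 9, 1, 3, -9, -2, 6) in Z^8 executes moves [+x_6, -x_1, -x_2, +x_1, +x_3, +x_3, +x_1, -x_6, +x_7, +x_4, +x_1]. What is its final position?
(8, 2, 11, 2, 3, -9, -1, 6)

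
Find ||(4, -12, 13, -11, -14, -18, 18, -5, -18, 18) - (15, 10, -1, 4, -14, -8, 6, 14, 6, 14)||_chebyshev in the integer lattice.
24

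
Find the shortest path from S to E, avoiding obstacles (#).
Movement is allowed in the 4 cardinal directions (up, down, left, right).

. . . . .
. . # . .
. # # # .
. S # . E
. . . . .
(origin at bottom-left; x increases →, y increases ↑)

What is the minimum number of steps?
5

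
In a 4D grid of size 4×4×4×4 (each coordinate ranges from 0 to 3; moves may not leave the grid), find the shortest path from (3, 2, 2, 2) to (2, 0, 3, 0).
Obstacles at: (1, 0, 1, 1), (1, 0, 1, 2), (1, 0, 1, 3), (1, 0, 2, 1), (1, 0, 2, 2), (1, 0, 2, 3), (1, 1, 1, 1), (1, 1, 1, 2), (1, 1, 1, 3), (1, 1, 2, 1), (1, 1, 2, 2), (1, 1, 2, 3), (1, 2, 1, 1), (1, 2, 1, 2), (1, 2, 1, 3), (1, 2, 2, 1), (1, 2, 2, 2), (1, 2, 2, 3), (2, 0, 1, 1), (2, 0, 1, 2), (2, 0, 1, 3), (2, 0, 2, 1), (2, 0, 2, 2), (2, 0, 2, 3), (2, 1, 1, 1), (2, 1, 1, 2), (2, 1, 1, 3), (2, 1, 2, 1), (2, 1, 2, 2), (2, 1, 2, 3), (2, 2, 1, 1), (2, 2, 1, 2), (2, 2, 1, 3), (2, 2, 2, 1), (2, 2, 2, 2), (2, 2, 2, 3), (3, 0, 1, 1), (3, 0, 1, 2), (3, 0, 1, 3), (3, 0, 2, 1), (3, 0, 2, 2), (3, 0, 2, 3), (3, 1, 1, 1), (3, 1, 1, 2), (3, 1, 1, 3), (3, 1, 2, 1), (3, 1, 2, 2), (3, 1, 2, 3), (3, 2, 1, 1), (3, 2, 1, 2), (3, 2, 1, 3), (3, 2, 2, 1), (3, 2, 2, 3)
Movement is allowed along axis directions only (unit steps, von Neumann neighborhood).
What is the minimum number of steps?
6
(one shortest path: (3, 2, 2, 2) → (3, 2, 3, 2) → (2, 2, 3, 2) → (2, 1, 3, 2) → (2, 0, 3, 2) → (2, 0, 3, 1) → (2, 0, 3, 0))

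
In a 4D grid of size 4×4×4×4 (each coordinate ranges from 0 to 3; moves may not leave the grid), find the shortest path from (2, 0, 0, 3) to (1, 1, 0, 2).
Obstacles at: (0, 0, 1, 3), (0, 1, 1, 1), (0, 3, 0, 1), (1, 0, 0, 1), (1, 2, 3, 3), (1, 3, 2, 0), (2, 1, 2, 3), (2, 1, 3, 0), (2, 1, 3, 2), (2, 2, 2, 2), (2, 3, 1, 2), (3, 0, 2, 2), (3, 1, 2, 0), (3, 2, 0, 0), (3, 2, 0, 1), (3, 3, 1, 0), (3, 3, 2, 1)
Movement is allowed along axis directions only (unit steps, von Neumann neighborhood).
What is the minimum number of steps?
3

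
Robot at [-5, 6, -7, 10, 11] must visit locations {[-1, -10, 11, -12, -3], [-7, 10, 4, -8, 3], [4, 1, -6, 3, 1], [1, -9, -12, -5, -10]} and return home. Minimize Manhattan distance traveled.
196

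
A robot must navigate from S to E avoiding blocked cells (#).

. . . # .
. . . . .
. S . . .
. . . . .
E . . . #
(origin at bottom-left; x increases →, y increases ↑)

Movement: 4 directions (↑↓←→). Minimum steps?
3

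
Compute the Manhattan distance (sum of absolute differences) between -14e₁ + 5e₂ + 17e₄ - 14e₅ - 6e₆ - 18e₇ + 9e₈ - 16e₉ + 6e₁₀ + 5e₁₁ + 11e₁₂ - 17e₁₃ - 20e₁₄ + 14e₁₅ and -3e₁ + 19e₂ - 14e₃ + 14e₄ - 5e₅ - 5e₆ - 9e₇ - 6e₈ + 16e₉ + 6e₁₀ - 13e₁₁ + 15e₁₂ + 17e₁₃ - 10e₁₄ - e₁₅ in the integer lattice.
189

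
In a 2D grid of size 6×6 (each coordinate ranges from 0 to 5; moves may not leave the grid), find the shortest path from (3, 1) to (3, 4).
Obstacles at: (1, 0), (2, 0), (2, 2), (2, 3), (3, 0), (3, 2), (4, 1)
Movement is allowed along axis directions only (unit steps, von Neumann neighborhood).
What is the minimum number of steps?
7
(one shortest path: (3, 1) → (2, 1) → (1, 1) → (1, 2) → (1, 3) → (1, 4) → (2, 4) → (3, 4))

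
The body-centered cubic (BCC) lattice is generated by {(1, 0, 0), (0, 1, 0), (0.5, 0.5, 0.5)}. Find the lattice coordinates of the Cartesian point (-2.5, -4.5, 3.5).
-6b₁ - 8b₂ + 7b₃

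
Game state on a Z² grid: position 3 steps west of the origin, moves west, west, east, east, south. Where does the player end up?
(-3, -1)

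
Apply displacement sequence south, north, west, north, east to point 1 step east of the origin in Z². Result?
(1, 1)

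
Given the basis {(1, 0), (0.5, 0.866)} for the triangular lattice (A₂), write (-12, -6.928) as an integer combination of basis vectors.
-8b₁ - 8b₂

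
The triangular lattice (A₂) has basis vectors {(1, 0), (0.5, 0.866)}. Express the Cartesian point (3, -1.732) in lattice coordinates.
4b₁ - 2b₂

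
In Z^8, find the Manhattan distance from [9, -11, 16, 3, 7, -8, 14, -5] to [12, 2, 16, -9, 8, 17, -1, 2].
76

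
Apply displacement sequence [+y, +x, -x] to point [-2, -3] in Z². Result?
(-2, -2)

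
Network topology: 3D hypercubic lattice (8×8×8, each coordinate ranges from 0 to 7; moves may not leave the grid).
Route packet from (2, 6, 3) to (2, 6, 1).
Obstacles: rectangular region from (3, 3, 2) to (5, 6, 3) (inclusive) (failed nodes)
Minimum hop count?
2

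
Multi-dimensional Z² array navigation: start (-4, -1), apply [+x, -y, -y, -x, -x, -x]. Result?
(-6, -3)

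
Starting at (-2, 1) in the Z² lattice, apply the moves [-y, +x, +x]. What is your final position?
(0, 0)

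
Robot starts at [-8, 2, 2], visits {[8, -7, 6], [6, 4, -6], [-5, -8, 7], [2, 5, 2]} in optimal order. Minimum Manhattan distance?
66
(one optimal route: (-8, 2, 2) → (2, 5, 2) → (6, 4, -6) → (8, -7, 6) → (-5, -8, 7))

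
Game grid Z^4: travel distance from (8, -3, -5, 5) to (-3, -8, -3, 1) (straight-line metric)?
12.8841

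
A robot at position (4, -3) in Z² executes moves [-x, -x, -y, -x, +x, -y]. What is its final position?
(2, -5)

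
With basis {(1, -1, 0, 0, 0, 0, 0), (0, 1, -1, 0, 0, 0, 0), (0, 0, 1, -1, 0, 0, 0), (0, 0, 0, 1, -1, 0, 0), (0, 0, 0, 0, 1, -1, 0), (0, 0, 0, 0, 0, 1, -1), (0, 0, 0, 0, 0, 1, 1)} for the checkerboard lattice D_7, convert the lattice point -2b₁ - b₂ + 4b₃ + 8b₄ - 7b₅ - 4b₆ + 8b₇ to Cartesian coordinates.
(-2, 1, 5, 4, -15, 11, 12)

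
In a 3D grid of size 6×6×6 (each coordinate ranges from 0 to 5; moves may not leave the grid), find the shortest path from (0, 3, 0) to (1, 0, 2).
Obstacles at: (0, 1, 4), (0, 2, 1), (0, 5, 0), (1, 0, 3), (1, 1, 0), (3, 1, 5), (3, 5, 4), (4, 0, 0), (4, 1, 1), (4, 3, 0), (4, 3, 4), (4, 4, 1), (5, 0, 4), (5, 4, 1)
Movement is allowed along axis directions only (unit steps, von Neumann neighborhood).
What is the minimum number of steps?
6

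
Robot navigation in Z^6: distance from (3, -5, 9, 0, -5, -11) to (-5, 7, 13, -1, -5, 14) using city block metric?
50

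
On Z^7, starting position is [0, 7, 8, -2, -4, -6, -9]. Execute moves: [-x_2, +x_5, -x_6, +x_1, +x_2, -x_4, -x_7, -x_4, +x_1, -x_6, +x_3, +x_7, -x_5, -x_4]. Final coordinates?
(2, 7, 9, -5, -4, -8, -9)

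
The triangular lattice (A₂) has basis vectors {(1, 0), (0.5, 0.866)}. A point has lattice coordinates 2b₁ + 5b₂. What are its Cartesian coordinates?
(4.5, 4.33)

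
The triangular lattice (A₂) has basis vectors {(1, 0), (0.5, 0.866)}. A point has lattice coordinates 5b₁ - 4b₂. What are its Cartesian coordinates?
(3, -3.464)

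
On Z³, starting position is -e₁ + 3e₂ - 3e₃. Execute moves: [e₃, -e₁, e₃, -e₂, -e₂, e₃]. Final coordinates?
(-2, 1, 0)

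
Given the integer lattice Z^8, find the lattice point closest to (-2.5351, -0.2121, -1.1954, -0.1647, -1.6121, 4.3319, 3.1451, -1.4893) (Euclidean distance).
(-3, 0, -1, 0, -2, 4, 3, -1)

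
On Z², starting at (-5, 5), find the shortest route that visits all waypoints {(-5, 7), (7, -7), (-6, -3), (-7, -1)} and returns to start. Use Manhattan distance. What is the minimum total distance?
56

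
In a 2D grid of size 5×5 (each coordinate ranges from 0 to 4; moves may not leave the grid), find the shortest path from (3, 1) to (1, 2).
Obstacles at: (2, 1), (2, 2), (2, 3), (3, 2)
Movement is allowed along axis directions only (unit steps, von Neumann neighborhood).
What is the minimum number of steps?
5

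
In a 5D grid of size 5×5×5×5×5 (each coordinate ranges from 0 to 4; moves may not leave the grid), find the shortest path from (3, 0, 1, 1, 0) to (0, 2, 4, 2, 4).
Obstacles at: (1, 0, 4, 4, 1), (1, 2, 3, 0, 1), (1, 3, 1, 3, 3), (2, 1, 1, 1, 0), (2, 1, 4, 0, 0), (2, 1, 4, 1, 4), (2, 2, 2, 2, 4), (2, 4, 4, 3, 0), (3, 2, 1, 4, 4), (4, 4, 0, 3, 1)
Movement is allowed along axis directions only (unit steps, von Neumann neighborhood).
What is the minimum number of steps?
13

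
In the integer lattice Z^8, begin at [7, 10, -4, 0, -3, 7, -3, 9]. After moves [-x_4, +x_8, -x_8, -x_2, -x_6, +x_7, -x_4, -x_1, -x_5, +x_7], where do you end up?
(6, 9, -4, -2, -4, 6, -1, 9)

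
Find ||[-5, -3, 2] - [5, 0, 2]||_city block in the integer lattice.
13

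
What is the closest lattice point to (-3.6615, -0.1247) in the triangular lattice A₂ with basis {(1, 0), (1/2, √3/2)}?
(-4, 0)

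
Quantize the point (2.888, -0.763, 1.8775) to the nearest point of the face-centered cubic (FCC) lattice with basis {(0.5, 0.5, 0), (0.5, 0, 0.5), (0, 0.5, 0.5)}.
(3, -1, 2)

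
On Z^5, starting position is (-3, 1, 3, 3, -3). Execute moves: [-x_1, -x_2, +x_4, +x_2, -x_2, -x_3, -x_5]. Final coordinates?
(-4, 0, 2, 4, -4)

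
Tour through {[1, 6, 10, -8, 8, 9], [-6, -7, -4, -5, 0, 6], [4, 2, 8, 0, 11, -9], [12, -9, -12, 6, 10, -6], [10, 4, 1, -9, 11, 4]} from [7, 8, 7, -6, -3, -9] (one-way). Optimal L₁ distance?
205
(one optimal route: (7, 8, 7, -6, -3, -9) → (4, 2, 8, 0, 11, -9) → (10, 4, 1, -9, 11, 4) → (1, 6, 10, -8, 8, 9) → (-6, -7, -4, -5, 0, 6) → (12, -9, -12, 6, 10, -6))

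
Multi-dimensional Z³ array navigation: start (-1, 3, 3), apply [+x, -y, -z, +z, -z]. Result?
(0, 2, 2)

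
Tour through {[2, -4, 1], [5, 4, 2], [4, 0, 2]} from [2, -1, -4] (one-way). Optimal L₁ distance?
20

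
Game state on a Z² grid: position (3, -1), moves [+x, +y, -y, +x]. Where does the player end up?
(5, -1)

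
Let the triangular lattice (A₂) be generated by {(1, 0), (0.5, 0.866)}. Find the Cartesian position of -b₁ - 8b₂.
(-5, -6.928)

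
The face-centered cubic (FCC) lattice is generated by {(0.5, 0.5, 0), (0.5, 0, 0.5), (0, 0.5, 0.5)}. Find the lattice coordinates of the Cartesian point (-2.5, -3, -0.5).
-5b₁ - b₃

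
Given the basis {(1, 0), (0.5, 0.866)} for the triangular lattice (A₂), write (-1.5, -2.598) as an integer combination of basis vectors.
-3b₂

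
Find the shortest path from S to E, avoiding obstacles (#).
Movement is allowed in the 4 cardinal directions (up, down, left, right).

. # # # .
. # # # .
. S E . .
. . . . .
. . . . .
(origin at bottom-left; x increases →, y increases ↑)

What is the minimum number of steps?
1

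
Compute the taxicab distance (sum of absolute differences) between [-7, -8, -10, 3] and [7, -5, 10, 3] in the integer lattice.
37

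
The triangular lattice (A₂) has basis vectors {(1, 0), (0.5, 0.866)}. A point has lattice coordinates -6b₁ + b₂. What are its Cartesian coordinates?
(-5.5, 0.866)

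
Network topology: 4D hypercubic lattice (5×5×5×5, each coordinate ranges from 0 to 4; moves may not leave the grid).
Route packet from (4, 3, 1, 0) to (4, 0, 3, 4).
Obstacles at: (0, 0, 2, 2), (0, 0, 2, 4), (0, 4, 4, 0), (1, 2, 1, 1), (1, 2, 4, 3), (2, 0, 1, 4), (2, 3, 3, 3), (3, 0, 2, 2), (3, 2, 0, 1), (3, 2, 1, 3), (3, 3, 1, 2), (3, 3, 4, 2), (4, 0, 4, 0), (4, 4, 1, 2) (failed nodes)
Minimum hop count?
9
(one shortest path: (4, 3, 1, 0) → (4, 2, 1, 0) → (4, 1, 1, 0) → (4, 0, 1, 0) → (4, 0, 2, 0) → (4, 0, 3, 0) → (4, 0, 3, 1) → (4, 0, 3, 2) → (4, 0, 3, 3) → (4, 0, 3, 4))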